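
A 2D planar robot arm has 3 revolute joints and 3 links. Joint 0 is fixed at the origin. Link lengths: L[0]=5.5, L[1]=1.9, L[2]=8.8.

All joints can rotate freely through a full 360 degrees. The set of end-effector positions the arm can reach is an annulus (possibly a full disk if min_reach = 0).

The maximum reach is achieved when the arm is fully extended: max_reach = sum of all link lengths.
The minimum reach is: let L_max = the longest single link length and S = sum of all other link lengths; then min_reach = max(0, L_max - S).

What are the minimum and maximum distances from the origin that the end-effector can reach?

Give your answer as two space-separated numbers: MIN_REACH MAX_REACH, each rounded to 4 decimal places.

Link lengths: [5.5, 1.9, 8.8]
max_reach = 5.5 + 1.9 + 8.8 = 16.2
L_max = max([5.5, 1.9, 8.8]) = 8.8
S (sum of others) = 16.2 - 8.8 = 7.4
min_reach = max(0, 8.8 - 7.4) = max(0, 1.4) = 1.4

Answer: 1.4000 16.2000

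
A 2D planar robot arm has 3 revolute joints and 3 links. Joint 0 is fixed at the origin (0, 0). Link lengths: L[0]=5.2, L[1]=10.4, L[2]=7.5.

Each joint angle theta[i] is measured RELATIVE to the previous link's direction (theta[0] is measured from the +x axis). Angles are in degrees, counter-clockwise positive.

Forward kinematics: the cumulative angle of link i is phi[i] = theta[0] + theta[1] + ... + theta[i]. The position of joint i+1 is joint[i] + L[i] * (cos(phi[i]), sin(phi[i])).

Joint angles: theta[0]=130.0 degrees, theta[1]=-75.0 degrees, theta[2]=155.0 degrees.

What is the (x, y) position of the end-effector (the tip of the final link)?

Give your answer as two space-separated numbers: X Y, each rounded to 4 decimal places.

Answer: -3.8725 8.7526

Derivation:
joint[0] = (0.0000, 0.0000)  (base)
link 0: phi[0] = 130 = 130 deg
  cos(130 deg) = -0.6428, sin(130 deg) = 0.7660
  joint[1] = (0.0000, 0.0000) + 5.2 * (-0.6428, 0.7660) = (0.0000 + -3.3425, 0.0000 + 3.9834) = (-3.3425, 3.9834)
link 1: phi[1] = 130 + -75 = 55 deg
  cos(55 deg) = 0.5736, sin(55 deg) = 0.8192
  joint[2] = (-3.3425, 3.9834) + 10.4 * (0.5736, 0.8192) = (-3.3425 + 5.9652, 3.9834 + 8.5192) = (2.6227, 12.5026)
link 2: phi[2] = 130 + -75 + 155 = 210 deg
  cos(210 deg) = -0.8660, sin(210 deg) = -0.5000
  joint[3] = (2.6227, 12.5026) + 7.5 * (-0.8660, -0.5000) = (2.6227 + -6.4952, 12.5026 + -3.7500) = (-3.8725, 8.7526)
End effector: (-3.8725, 8.7526)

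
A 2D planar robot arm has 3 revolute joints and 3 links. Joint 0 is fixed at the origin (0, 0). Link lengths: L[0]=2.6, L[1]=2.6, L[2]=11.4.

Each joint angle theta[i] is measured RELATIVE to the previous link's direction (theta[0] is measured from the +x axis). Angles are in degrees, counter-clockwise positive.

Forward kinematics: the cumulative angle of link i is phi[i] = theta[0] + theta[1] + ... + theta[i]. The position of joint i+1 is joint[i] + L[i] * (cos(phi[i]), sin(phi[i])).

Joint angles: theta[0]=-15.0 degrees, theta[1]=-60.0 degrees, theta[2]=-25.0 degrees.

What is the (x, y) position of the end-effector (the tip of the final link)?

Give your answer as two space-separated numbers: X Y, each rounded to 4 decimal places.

Answer: 1.2047 -14.4111

Derivation:
joint[0] = (0.0000, 0.0000)  (base)
link 0: phi[0] = -15 = -15 deg
  cos(-15 deg) = 0.9659, sin(-15 deg) = -0.2588
  joint[1] = (0.0000, 0.0000) + 2.6 * (0.9659, -0.2588) = (0.0000 + 2.5114, 0.0000 + -0.6729) = (2.5114, -0.6729)
link 1: phi[1] = -15 + -60 = -75 deg
  cos(-75 deg) = 0.2588, sin(-75 deg) = -0.9659
  joint[2] = (2.5114, -0.6729) + 2.6 * (0.2588, -0.9659) = (2.5114 + 0.6729, -0.6729 + -2.5114) = (3.1843, -3.1843)
link 2: phi[2] = -15 + -60 + -25 = -100 deg
  cos(-100 deg) = -0.1736, sin(-100 deg) = -0.9848
  joint[3] = (3.1843, -3.1843) + 11.4 * (-0.1736, -0.9848) = (3.1843 + -1.9796, -3.1843 + -11.2268) = (1.2047, -14.4111)
End effector: (1.2047, -14.4111)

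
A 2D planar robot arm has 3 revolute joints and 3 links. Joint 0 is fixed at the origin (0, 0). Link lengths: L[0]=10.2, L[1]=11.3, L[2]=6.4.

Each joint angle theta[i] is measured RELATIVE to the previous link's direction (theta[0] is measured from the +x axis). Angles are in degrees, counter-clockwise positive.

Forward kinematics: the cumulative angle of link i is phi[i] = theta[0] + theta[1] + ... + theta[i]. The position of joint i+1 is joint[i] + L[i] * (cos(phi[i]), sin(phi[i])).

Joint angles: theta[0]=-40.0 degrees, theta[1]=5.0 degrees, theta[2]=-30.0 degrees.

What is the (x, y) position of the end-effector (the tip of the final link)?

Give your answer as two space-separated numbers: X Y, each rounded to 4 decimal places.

joint[0] = (0.0000, 0.0000)  (base)
link 0: phi[0] = -40 = -40 deg
  cos(-40 deg) = 0.7660, sin(-40 deg) = -0.6428
  joint[1] = (0.0000, 0.0000) + 10.2 * (0.7660, -0.6428) = (0.0000 + 7.8137, 0.0000 + -6.5564) = (7.8137, -6.5564)
link 1: phi[1] = -40 + 5 = -35 deg
  cos(-35 deg) = 0.8192, sin(-35 deg) = -0.5736
  joint[2] = (7.8137, -6.5564) + 11.3 * (0.8192, -0.5736) = (7.8137 + 9.2564, -6.5564 + -6.4814) = (17.0701, -13.0378)
link 2: phi[2] = -40 + 5 + -30 = -65 deg
  cos(-65 deg) = 0.4226, sin(-65 deg) = -0.9063
  joint[3] = (17.0701, -13.0378) + 6.4 * (0.4226, -0.9063) = (17.0701 + 2.7048, -13.0378 + -5.8004) = (19.7748, -18.8382)
End effector: (19.7748, -18.8382)

Answer: 19.7748 -18.8382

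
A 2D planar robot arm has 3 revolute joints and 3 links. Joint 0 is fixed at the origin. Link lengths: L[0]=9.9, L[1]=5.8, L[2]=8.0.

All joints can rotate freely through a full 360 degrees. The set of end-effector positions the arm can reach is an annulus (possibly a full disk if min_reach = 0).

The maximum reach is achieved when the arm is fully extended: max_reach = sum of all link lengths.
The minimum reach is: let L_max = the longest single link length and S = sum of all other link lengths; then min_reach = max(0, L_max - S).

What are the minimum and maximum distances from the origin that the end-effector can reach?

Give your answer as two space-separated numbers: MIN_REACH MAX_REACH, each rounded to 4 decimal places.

Link lengths: [9.9, 5.8, 8.0]
max_reach = 9.9 + 5.8 + 8 = 23.7
L_max = max([9.9, 5.8, 8.0]) = 9.9
S (sum of others) = 23.7 - 9.9 = 13.8
min_reach = max(0, 9.9 - 13.8) = max(0, -3.9) = 0

Answer: 0.0000 23.7000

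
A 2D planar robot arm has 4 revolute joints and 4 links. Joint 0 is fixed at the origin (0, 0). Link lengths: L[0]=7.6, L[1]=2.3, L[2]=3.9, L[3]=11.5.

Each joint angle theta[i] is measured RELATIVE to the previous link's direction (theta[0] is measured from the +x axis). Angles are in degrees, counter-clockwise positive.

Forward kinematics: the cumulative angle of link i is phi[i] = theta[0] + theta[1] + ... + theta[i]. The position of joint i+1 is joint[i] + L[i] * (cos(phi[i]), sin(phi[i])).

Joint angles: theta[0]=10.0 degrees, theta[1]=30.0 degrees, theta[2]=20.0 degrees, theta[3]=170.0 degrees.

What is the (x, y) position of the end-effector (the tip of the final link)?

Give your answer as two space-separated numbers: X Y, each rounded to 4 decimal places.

Answer: 3.8044 -2.6339

Derivation:
joint[0] = (0.0000, 0.0000)  (base)
link 0: phi[0] = 10 = 10 deg
  cos(10 deg) = 0.9848, sin(10 deg) = 0.1736
  joint[1] = (0.0000, 0.0000) + 7.6 * (0.9848, 0.1736) = (0.0000 + 7.4845, 0.0000 + 1.3197) = (7.4845, 1.3197)
link 1: phi[1] = 10 + 30 = 40 deg
  cos(40 deg) = 0.7660, sin(40 deg) = 0.6428
  joint[2] = (7.4845, 1.3197) + 2.3 * (0.7660, 0.6428) = (7.4845 + 1.7619, 1.3197 + 1.4784) = (9.2464, 2.7981)
link 2: phi[2] = 10 + 30 + 20 = 60 deg
  cos(60 deg) = 0.5000, sin(60 deg) = 0.8660
  joint[3] = (9.2464, 2.7981) + 3.9 * (0.5000, 0.8660) = (9.2464 + 1.9500, 2.7981 + 3.3775) = (11.1964, 6.1756)
link 3: phi[3] = 10 + 30 + 20 + 170 = 230 deg
  cos(230 deg) = -0.6428, sin(230 deg) = -0.7660
  joint[4] = (11.1964, 6.1756) + 11.5 * (-0.6428, -0.7660) = (11.1964 + -7.3921, 6.1756 + -8.8095) = (3.8044, -2.6339)
End effector: (3.8044, -2.6339)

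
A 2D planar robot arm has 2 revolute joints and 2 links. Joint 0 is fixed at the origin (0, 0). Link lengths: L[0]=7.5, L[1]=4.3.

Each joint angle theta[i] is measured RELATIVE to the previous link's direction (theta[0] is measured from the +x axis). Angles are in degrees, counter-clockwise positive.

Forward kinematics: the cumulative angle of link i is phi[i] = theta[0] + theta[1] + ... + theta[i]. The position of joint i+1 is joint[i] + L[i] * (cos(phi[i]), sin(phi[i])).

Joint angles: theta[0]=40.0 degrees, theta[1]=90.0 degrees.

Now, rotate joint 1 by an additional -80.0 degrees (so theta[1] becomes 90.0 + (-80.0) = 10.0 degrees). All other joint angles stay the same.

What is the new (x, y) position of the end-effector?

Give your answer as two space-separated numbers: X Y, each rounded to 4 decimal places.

Answer: 8.5093 8.1149

Derivation:
joint[0] = (0.0000, 0.0000)  (base)
link 0: phi[0] = 40 = 40 deg
  cos(40 deg) = 0.7660, sin(40 deg) = 0.6428
  joint[1] = (0.0000, 0.0000) + 7.5 * (0.7660, 0.6428) = (0.0000 + 5.7453, 0.0000 + 4.8209) = (5.7453, 4.8209)
link 1: phi[1] = 40 + 10 = 50 deg
  cos(50 deg) = 0.6428, sin(50 deg) = 0.7660
  joint[2] = (5.7453, 4.8209) + 4.3 * (0.6428, 0.7660) = (5.7453 + 2.7640, 4.8209 + 3.2940) = (8.5093, 8.1149)
End effector: (8.5093, 8.1149)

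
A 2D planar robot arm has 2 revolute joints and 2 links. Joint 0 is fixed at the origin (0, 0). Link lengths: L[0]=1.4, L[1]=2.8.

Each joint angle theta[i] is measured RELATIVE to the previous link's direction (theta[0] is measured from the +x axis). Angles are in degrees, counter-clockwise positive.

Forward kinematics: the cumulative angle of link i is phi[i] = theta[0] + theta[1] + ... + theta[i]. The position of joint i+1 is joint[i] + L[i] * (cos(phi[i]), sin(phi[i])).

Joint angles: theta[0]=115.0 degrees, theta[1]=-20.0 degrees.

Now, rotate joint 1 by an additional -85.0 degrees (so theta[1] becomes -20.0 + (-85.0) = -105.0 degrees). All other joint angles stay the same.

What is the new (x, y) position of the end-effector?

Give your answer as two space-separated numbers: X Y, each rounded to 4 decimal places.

Answer: 2.1658 1.7550

Derivation:
joint[0] = (0.0000, 0.0000)  (base)
link 0: phi[0] = 115 = 115 deg
  cos(115 deg) = -0.4226, sin(115 deg) = 0.9063
  joint[1] = (0.0000, 0.0000) + 1.4 * (-0.4226, 0.9063) = (0.0000 + -0.5917, 0.0000 + 1.2688) = (-0.5917, 1.2688)
link 1: phi[1] = 115 + -105 = 10 deg
  cos(10 deg) = 0.9848, sin(10 deg) = 0.1736
  joint[2] = (-0.5917, 1.2688) + 2.8 * (0.9848, 0.1736) = (-0.5917 + 2.7575, 1.2688 + 0.4862) = (2.1658, 1.7550)
End effector: (2.1658, 1.7550)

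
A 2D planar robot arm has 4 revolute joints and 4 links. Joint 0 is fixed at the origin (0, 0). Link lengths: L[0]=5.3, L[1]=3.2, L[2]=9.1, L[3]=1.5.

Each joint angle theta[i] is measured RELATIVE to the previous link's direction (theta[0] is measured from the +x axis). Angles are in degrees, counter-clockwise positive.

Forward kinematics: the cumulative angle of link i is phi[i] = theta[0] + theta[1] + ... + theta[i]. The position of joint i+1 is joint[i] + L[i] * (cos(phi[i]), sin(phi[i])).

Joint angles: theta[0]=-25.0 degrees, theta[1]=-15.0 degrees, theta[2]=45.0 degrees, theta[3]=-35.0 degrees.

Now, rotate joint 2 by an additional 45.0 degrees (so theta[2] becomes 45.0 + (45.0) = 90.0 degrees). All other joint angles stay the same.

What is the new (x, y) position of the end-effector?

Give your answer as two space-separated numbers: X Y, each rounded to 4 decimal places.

joint[0] = (0.0000, 0.0000)  (base)
link 0: phi[0] = -25 = -25 deg
  cos(-25 deg) = 0.9063, sin(-25 deg) = -0.4226
  joint[1] = (0.0000, 0.0000) + 5.3 * (0.9063, -0.4226) = (0.0000 + 4.8034, 0.0000 + -2.2399) = (4.8034, -2.2399)
link 1: phi[1] = -25 + -15 = -40 deg
  cos(-40 deg) = 0.7660, sin(-40 deg) = -0.6428
  joint[2] = (4.8034, -2.2399) + 3.2 * (0.7660, -0.6428) = (4.8034 + 2.4513, -2.2399 + -2.0569) = (7.2548, -4.2968)
link 2: phi[2] = -25 + -15 + 90 = 50 deg
  cos(50 deg) = 0.6428, sin(50 deg) = 0.7660
  joint[3] = (7.2548, -4.2968) + 9.1 * (0.6428, 0.7660) = (7.2548 + 5.8494, -4.2968 + 6.9710) = (13.1041, 2.6742)
link 3: phi[3] = -25 + -15 + 90 + -35 = 15 deg
  cos(15 deg) = 0.9659, sin(15 deg) = 0.2588
  joint[4] = (13.1041, 2.6742) + 1.5 * (0.9659, 0.2588) = (13.1041 + 1.4489, 2.6742 + 0.3882) = (14.5530, 3.0624)
End effector: (14.5530, 3.0624)

Answer: 14.5530 3.0624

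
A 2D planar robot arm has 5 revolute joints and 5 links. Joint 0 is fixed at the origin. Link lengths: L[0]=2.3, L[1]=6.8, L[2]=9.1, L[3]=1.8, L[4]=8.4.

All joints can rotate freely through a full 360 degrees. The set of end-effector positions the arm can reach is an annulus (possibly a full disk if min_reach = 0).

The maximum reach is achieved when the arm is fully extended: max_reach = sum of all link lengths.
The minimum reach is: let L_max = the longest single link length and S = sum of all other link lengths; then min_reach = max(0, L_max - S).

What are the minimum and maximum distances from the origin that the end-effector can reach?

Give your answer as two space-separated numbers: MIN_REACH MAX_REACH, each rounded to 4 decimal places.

Link lengths: [2.3, 6.8, 9.1, 1.8, 8.4]
max_reach = 2.3 + 6.8 + 9.1 + 1.8 + 8.4 = 28.4
L_max = max([2.3, 6.8, 9.1, 1.8, 8.4]) = 9.1
S (sum of others) = 28.4 - 9.1 = 19.3
min_reach = max(0, 9.1 - 19.3) = max(0, -10.2) = 0

Answer: 0.0000 28.4000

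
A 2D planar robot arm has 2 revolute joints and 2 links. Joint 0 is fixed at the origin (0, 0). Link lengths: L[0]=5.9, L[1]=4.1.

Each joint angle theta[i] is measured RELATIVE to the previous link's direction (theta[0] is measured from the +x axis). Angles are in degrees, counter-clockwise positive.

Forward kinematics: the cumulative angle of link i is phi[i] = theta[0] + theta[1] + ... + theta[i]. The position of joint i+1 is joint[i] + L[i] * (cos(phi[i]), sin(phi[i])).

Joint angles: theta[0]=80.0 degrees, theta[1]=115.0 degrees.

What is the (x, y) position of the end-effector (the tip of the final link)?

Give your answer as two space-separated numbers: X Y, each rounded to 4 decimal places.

joint[0] = (0.0000, 0.0000)  (base)
link 0: phi[0] = 80 = 80 deg
  cos(80 deg) = 0.1736, sin(80 deg) = 0.9848
  joint[1] = (0.0000, 0.0000) + 5.9 * (0.1736, 0.9848) = (0.0000 + 1.0245, 0.0000 + 5.8104) = (1.0245, 5.8104)
link 1: phi[1] = 80 + 115 = 195 deg
  cos(195 deg) = -0.9659, sin(195 deg) = -0.2588
  joint[2] = (1.0245, 5.8104) + 4.1 * (-0.9659, -0.2588) = (1.0245 + -3.9603, 5.8104 + -1.0612) = (-2.9358, 4.7492)
End effector: (-2.9358, 4.7492)

Answer: -2.9358 4.7492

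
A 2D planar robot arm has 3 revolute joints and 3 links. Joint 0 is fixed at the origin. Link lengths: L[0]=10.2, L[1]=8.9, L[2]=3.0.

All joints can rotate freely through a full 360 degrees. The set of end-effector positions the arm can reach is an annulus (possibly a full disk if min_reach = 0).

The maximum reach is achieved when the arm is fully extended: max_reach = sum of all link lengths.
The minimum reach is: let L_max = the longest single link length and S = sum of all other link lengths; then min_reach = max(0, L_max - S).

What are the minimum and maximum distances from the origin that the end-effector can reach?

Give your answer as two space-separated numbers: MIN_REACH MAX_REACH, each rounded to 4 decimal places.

Answer: 0.0000 22.1000

Derivation:
Link lengths: [10.2, 8.9, 3.0]
max_reach = 10.2 + 8.9 + 3 = 22.1
L_max = max([10.2, 8.9, 3.0]) = 10.2
S (sum of others) = 22.1 - 10.2 = 11.9
min_reach = max(0, 10.2 - 11.9) = max(0, -1.7) = 0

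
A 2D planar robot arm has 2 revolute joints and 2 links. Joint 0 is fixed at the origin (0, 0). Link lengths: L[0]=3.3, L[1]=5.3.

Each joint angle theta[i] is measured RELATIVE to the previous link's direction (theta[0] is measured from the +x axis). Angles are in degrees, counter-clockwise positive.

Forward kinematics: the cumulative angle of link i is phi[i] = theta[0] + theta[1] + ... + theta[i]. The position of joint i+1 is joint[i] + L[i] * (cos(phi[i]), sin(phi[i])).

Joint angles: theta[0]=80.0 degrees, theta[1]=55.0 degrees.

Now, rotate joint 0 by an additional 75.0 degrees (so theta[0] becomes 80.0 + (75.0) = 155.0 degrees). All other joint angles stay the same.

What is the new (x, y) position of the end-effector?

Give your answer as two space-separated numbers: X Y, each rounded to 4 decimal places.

joint[0] = (0.0000, 0.0000)  (base)
link 0: phi[0] = 155 = 155 deg
  cos(155 deg) = -0.9063, sin(155 deg) = 0.4226
  joint[1] = (0.0000, 0.0000) + 3.3 * (-0.9063, 0.4226) = (0.0000 + -2.9908, 0.0000 + 1.3946) = (-2.9908, 1.3946)
link 1: phi[1] = 155 + 55 = 210 deg
  cos(210 deg) = -0.8660, sin(210 deg) = -0.5000
  joint[2] = (-2.9908, 1.3946) + 5.3 * (-0.8660, -0.5000) = (-2.9908 + -4.5899, 1.3946 + -2.6500) = (-7.5808, -1.2554)
End effector: (-7.5808, -1.2554)

Answer: -7.5808 -1.2554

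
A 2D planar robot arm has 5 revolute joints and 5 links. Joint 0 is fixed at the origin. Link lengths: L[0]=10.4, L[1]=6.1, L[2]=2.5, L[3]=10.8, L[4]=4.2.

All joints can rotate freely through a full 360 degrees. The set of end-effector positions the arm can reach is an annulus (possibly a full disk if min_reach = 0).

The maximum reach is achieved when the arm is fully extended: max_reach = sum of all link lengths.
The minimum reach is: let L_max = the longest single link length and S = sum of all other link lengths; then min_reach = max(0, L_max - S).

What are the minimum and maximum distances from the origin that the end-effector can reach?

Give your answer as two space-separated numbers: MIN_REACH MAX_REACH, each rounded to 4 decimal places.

Link lengths: [10.4, 6.1, 2.5, 10.8, 4.2]
max_reach = 10.4 + 6.1 + 2.5 + 10.8 + 4.2 = 34
L_max = max([10.4, 6.1, 2.5, 10.8, 4.2]) = 10.8
S (sum of others) = 34 - 10.8 = 23.2
min_reach = max(0, 10.8 - 23.2) = max(0, -12.4) = 0

Answer: 0.0000 34.0000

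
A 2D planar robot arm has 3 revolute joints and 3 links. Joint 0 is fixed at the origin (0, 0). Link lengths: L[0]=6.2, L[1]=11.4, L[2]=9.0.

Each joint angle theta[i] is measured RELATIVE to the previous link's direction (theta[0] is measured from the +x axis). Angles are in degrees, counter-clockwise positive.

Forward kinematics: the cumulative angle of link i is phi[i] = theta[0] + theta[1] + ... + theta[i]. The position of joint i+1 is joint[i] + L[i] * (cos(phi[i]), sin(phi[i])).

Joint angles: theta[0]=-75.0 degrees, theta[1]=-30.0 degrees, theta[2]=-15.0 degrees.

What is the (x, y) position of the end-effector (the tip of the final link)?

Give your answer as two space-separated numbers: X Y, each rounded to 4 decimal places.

joint[0] = (0.0000, 0.0000)  (base)
link 0: phi[0] = -75 = -75 deg
  cos(-75 deg) = 0.2588, sin(-75 deg) = -0.9659
  joint[1] = (0.0000, 0.0000) + 6.2 * (0.2588, -0.9659) = (0.0000 + 1.6047, 0.0000 + -5.9887) = (1.6047, -5.9887)
link 1: phi[1] = -75 + -30 = -105 deg
  cos(-105 deg) = -0.2588, sin(-105 deg) = -0.9659
  joint[2] = (1.6047, -5.9887) + 11.4 * (-0.2588, -0.9659) = (1.6047 + -2.9505, -5.9887 + -11.0116) = (-1.3459, -17.0003)
link 2: phi[2] = -75 + -30 + -15 = -120 deg
  cos(-120 deg) = -0.5000, sin(-120 deg) = -0.8660
  joint[3] = (-1.3459, -17.0003) + 9 * (-0.5000, -0.8660) = (-1.3459 + -4.5000, -17.0003 + -7.7942) = (-5.8459, -24.7945)
End effector: (-5.8459, -24.7945)

Answer: -5.8459 -24.7945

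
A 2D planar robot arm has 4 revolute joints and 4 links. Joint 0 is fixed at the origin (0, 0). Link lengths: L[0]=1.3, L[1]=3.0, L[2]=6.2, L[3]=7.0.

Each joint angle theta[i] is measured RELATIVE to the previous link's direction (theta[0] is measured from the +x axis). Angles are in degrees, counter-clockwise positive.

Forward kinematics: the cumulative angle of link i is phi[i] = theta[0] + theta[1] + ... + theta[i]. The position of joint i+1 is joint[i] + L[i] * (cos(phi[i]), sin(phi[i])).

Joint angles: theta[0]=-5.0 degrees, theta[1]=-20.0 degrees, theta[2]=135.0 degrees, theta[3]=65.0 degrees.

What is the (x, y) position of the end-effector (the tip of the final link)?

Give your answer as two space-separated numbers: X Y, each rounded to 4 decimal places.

Answer: -5.0799 5.0550

Derivation:
joint[0] = (0.0000, 0.0000)  (base)
link 0: phi[0] = -5 = -5 deg
  cos(-5 deg) = 0.9962, sin(-5 deg) = -0.0872
  joint[1] = (0.0000, 0.0000) + 1.3 * (0.9962, -0.0872) = (0.0000 + 1.2951, 0.0000 + -0.1133) = (1.2951, -0.1133)
link 1: phi[1] = -5 + -20 = -25 deg
  cos(-25 deg) = 0.9063, sin(-25 deg) = -0.4226
  joint[2] = (1.2951, -0.1133) + 3 * (0.9063, -0.4226) = (1.2951 + 2.7189, -0.1133 + -1.2679) = (4.0140, -1.3812)
link 2: phi[2] = -5 + -20 + 135 = 110 deg
  cos(110 deg) = -0.3420, sin(110 deg) = 0.9397
  joint[3] = (4.0140, -1.3812) + 6.2 * (-0.3420, 0.9397) = (4.0140 + -2.1205, -1.3812 + 5.8261) = (1.8935, 4.4449)
link 3: phi[3] = -5 + -20 + 135 + 65 = 175 deg
  cos(175 deg) = -0.9962, sin(175 deg) = 0.0872
  joint[4] = (1.8935, 4.4449) + 7 * (-0.9962, 0.0872) = (1.8935 + -6.9734, 4.4449 + 0.6101) = (-5.0799, 5.0550)
End effector: (-5.0799, 5.0550)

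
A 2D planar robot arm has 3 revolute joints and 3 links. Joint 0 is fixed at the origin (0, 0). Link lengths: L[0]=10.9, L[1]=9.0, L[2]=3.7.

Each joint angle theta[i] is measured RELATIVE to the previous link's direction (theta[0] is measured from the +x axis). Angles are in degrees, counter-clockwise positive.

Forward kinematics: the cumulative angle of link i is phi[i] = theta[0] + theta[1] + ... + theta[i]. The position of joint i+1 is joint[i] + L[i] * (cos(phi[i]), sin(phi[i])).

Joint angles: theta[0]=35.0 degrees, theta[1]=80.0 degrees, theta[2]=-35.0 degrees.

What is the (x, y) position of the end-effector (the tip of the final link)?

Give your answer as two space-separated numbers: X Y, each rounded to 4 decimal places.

joint[0] = (0.0000, 0.0000)  (base)
link 0: phi[0] = 35 = 35 deg
  cos(35 deg) = 0.8192, sin(35 deg) = 0.5736
  joint[1] = (0.0000, 0.0000) + 10.9 * (0.8192, 0.5736) = (0.0000 + 8.9288, 0.0000 + 6.2520) = (8.9288, 6.2520)
link 1: phi[1] = 35 + 80 = 115 deg
  cos(115 deg) = -0.4226, sin(115 deg) = 0.9063
  joint[2] = (8.9288, 6.2520) + 9 * (-0.4226, 0.9063) = (8.9288 + -3.8036, 6.2520 + 8.1568) = (5.1252, 14.4088)
link 2: phi[2] = 35 + 80 + -35 = 80 deg
  cos(80 deg) = 0.1736, sin(80 deg) = 0.9848
  joint[3] = (5.1252, 14.4088) + 3.7 * (0.1736, 0.9848) = (5.1252 + 0.6425, 14.4088 + 3.6438) = (5.7677, 18.0525)
End effector: (5.7677, 18.0525)

Answer: 5.7677 18.0525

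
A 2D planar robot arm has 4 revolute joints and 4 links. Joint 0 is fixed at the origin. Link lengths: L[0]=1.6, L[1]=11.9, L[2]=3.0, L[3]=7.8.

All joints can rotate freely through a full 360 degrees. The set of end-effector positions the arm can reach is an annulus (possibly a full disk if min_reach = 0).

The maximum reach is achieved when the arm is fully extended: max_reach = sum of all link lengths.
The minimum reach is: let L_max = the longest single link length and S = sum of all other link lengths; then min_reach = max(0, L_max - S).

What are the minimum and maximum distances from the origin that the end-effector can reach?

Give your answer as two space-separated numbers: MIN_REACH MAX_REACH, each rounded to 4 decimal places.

Link lengths: [1.6, 11.9, 3.0, 7.8]
max_reach = 1.6 + 11.9 + 3 + 7.8 = 24.3
L_max = max([1.6, 11.9, 3.0, 7.8]) = 11.9
S (sum of others) = 24.3 - 11.9 = 12.4
min_reach = max(0, 11.9 - 12.4) = max(0, -0.5) = 0

Answer: 0.0000 24.3000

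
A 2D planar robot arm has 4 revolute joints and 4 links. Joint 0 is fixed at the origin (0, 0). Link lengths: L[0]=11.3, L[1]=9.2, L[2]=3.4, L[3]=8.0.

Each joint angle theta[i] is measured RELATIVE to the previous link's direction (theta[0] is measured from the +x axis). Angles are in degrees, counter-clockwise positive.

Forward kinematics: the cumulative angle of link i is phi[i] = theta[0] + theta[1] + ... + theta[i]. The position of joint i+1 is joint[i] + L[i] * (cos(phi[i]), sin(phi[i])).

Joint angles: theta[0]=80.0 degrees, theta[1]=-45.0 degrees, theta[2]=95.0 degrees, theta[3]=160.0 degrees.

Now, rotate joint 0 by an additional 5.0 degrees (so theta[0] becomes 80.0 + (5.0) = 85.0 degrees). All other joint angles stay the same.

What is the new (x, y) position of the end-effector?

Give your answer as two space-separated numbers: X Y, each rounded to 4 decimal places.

joint[0] = (0.0000, 0.0000)  (base)
link 0: phi[0] = 85 = 85 deg
  cos(85 deg) = 0.0872, sin(85 deg) = 0.9962
  joint[1] = (0.0000, 0.0000) + 11.3 * (0.0872, 0.9962) = (0.0000 + 0.9849, 0.0000 + 11.2570) = (0.9849, 11.2570)
link 1: phi[1] = 85 + -45 = 40 deg
  cos(40 deg) = 0.7660, sin(40 deg) = 0.6428
  joint[2] = (0.9849, 11.2570) + 9.2 * (0.7660, 0.6428) = (0.9849 + 7.0476, 11.2570 + 5.9136) = (8.0325, 17.1706)
link 2: phi[2] = 85 + -45 + 95 = 135 deg
  cos(135 deg) = -0.7071, sin(135 deg) = 0.7071
  joint[3] = (8.0325, 17.1706) + 3.4 * (-0.7071, 0.7071) = (8.0325 + -2.4042, 17.1706 + 2.4042) = (5.6283, 19.5748)
link 3: phi[3] = 85 + -45 + 95 + 160 = 295 deg
  cos(295 deg) = 0.4226, sin(295 deg) = -0.9063
  joint[4] = (5.6283, 19.5748) + 8 * (0.4226, -0.9063) = (5.6283 + 3.3809, 19.5748 + -7.2505) = (9.0093, 12.3243)
End effector: (9.0093, 12.3243)

Answer: 9.0093 12.3243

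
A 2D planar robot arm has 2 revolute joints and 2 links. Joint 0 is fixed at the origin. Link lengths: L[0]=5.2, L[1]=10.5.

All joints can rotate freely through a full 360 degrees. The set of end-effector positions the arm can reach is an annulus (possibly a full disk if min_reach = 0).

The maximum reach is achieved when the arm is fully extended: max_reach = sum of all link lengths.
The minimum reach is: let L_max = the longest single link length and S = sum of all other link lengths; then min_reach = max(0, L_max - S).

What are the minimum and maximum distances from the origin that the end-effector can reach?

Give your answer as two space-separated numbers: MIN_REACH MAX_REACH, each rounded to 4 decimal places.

Answer: 5.3000 15.7000

Derivation:
Link lengths: [5.2, 10.5]
max_reach = 5.2 + 10.5 = 15.7
L_max = max([5.2, 10.5]) = 10.5
S (sum of others) = 15.7 - 10.5 = 5.2
min_reach = max(0, 10.5 - 5.2) = max(0, 5.3) = 5.3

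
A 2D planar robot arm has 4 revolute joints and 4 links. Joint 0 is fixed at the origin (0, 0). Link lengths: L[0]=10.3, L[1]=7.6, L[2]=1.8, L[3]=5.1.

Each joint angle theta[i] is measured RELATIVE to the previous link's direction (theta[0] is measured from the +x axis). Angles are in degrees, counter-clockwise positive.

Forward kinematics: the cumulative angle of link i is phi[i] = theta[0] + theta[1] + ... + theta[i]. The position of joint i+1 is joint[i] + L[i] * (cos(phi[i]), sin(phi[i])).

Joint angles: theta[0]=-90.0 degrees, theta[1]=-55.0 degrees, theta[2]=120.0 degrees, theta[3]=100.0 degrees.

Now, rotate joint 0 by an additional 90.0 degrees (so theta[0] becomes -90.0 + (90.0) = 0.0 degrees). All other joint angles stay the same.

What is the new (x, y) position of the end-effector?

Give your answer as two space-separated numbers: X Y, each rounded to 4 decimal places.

Answer: 10.4937 -3.2742

Derivation:
joint[0] = (0.0000, 0.0000)  (base)
link 0: phi[0] = 0 = 0 deg
  cos(0 deg) = 1.0000, sin(0 deg) = 0.0000
  joint[1] = (0.0000, 0.0000) + 10.3 * (1.0000, 0.0000) = (0.0000 + 10.3000, 0.0000 + 0.0000) = (10.3000, 0.0000)
link 1: phi[1] = 0 + -55 = -55 deg
  cos(-55 deg) = 0.5736, sin(-55 deg) = -0.8192
  joint[2] = (10.3000, 0.0000) + 7.6 * (0.5736, -0.8192) = (10.3000 + 4.3592, 0.0000 + -6.2256) = (14.6592, -6.2256)
link 2: phi[2] = 0 + -55 + 120 = 65 deg
  cos(65 deg) = 0.4226, sin(65 deg) = 0.9063
  joint[3] = (14.6592, -6.2256) + 1.8 * (0.4226, 0.9063) = (14.6592 + 0.7607, -6.2256 + 1.6314) = (15.4199, -4.5942)
link 3: phi[3] = 0 + -55 + 120 + 100 = 165 deg
  cos(165 deg) = -0.9659, sin(165 deg) = 0.2588
  joint[4] = (15.4199, -4.5942) + 5.1 * (-0.9659, 0.2588) = (15.4199 + -4.9262, -4.5942 + 1.3200) = (10.4937, -3.2742)
End effector: (10.4937, -3.2742)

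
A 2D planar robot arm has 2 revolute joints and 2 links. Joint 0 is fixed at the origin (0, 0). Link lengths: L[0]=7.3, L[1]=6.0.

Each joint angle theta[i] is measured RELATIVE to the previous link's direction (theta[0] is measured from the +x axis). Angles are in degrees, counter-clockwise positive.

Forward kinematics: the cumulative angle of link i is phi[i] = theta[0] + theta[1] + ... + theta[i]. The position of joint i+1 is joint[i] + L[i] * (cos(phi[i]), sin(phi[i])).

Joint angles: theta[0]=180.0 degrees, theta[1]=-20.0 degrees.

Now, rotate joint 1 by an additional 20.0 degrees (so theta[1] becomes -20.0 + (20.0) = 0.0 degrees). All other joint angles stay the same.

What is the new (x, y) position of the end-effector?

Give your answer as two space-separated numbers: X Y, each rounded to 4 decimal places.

Answer: -13.3000 0.0000

Derivation:
joint[0] = (0.0000, 0.0000)  (base)
link 0: phi[0] = 180 = 180 deg
  cos(180 deg) = -1.0000, sin(180 deg) = 0.0000
  joint[1] = (0.0000, 0.0000) + 7.3 * (-1.0000, 0.0000) = (0.0000 + -7.3000, 0.0000 + 0.0000) = (-7.3000, 0.0000)
link 1: phi[1] = 180 + 0 = 180 deg
  cos(180 deg) = -1.0000, sin(180 deg) = 0.0000
  joint[2] = (-7.3000, 0.0000) + 6 * (-1.0000, 0.0000) = (-7.3000 + -6.0000, 0.0000 + 0.0000) = (-13.3000, 0.0000)
End effector: (-13.3000, 0.0000)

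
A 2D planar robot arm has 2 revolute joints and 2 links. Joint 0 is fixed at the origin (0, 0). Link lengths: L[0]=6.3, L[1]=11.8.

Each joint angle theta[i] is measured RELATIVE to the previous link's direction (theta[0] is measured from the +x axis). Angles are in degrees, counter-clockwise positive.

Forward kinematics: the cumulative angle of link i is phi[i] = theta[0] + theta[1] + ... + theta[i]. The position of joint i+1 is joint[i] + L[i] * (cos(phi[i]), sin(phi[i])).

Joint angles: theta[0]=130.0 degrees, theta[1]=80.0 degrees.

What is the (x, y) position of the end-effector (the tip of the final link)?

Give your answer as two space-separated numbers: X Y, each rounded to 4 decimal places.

Answer: -14.2687 -1.0739

Derivation:
joint[0] = (0.0000, 0.0000)  (base)
link 0: phi[0] = 130 = 130 deg
  cos(130 deg) = -0.6428, sin(130 deg) = 0.7660
  joint[1] = (0.0000, 0.0000) + 6.3 * (-0.6428, 0.7660) = (0.0000 + -4.0496, 0.0000 + 4.8261) = (-4.0496, 4.8261)
link 1: phi[1] = 130 + 80 = 210 deg
  cos(210 deg) = -0.8660, sin(210 deg) = -0.5000
  joint[2] = (-4.0496, 4.8261) + 11.8 * (-0.8660, -0.5000) = (-4.0496 + -10.2191, 4.8261 + -5.9000) = (-14.2687, -1.0739)
End effector: (-14.2687, -1.0739)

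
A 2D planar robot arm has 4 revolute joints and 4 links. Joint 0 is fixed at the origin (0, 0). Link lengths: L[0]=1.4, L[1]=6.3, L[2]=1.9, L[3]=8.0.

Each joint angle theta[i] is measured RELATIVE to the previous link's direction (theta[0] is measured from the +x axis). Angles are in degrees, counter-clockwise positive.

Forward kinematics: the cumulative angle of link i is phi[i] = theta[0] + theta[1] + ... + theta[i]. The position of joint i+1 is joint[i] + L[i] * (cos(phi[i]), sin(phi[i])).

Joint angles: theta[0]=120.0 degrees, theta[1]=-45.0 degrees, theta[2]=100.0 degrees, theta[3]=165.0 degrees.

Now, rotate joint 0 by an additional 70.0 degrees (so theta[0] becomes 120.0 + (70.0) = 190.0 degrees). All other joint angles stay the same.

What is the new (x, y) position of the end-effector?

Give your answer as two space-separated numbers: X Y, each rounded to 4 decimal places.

Answer: -2.2001 7.7768

Derivation:
joint[0] = (0.0000, 0.0000)  (base)
link 0: phi[0] = 190 = 190 deg
  cos(190 deg) = -0.9848, sin(190 deg) = -0.1736
  joint[1] = (0.0000, 0.0000) + 1.4 * (-0.9848, -0.1736) = (0.0000 + -1.3787, 0.0000 + -0.2431) = (-1.3787, -0.2431)
link 1: phi[1] = 190 + -45 = 145 deg
  cos(145 deg) = -0.8192, sin(145 deg) = 0.5736
  joint[2] = (-1.3787, -0.2431) + 6.3 * (-0.8192, 0.5736) = (-1.3787 + -5.1607, -0.2431 + 3.6135) = (-6.5394, 3.3704)
link 2: phi[2] = 190 + -45 + 100 = 245 deg
  cos(245 deg) = -0.4226, sin(245 deg) = -0.9063
  joint[3] = (-6.5394, 3.3704) + 1.9 * (-0.4226, -0.9063) = (-6.5394 + -0.8030, 3.3704 + -1.7220) = (-7.3424, 1.6484)
link 3: phi[3] = 190 + -45 + 100 + 165 = 410 deg
  cos(410 deg) = 0.6428, sin(410 deg) = 0.7660
  joint[4] = (-7.3424, 1.6484) + 8 * (0.6428, 0.7660) = (-7.3424 + 5.1423, 1.6484 + 6.1284) = (-2.2001, 7.7768)
End effector: (-2.2001, 7.7768)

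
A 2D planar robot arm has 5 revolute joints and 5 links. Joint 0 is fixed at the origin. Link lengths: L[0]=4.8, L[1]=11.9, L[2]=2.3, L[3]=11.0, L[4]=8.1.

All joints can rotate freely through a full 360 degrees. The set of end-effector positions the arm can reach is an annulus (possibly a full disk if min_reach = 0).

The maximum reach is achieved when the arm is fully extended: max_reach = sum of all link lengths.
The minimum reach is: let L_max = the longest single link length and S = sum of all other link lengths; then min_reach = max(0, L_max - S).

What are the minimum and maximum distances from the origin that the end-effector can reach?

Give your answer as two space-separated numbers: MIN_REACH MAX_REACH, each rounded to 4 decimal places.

Link lengths: [4.8, 11.9, 2.3, 11.0, 8.1]
max_reach = 4.8 + 11.9 + 2.3 + 11 + 8.1 = 38.1
L_max = max([4.8, 11.9, 2.3, 11.0, 8.1]) = 11.9
S (sum of others) = 38.1 - 11.9 = 26.2
min_reach = max(0, 11.9 - 26.2) = max(0, -14.3) = 0

Answer: 0.0000 38.1000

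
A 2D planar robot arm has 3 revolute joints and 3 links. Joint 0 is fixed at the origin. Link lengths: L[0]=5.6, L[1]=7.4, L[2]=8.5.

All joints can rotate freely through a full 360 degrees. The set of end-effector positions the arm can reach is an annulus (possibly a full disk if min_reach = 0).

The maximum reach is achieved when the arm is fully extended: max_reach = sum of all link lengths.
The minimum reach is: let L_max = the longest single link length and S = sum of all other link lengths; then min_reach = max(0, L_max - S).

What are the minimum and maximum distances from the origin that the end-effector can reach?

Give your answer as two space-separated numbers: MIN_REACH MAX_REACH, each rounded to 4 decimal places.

Answer: 0.0000 21.5000

Derivation:
Link lengths: [5.6, 7.4, 8.5]
max_reach = 5.6 + 7.4 + 8.5 = 21.5
L_max = max([5.6, 7.4, 8.5]) = 8.5
S (sum of others) = 21.5 - 8.5 = 13
min_reach = max(0, 8.5 - 13) = max(0, -4.5) = 0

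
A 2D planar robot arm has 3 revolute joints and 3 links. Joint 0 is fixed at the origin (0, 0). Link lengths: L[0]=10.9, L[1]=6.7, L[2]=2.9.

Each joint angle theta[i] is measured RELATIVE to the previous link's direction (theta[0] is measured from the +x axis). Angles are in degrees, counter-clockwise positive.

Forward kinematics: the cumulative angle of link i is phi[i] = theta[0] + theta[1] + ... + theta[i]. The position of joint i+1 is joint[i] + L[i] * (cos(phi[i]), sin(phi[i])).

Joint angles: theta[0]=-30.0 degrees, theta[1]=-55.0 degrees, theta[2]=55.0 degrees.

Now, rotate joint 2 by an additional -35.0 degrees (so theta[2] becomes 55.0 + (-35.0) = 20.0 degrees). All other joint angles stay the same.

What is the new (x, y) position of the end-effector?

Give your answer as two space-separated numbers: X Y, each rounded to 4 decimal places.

Answer: 11.2492 -14.7528

Derivation:
joint[0] = (0.0000, 0.0000)  (base)
link 0: phi[0] = -30 = -30 deg
  cos(-30 deg) = 0.8660, sin(-30 deg) = -0.5000
  joint[1] = (0.0000, 0.0000) + 10.9 * (0.8660, -0.5000) = (0.0000 + 9.4397, 0.0000 + -5.4500) = (9.4397, -5.4500)
link 1: phi[1] = -30 + -55 = -85 deg
  cos(-85 deg) = 0.0872, sin(-85 deg) = -0.9962
  joint[2] = (9.4397, -5.4500) + 6.7 * (0.0872, -0.9962) = (9.4397 + 0.5839, -5.4500 + -6.6745) = (10.0236, -12.1245)
link 2: phi[2] = -30 + -55 + 20 = -65 deg
  cos(-65 deg) = 0.4226, sin(-65 deg) = -0.9063
  joint[3] = (10.0236, -12.1245) + 2.9 * (0.4226, -0.9063) = (10.0236 + 1.2256, -12.1245 + -2.6283) = (11.2492, -14.7528)
End effector: (11.2492, -14.7528)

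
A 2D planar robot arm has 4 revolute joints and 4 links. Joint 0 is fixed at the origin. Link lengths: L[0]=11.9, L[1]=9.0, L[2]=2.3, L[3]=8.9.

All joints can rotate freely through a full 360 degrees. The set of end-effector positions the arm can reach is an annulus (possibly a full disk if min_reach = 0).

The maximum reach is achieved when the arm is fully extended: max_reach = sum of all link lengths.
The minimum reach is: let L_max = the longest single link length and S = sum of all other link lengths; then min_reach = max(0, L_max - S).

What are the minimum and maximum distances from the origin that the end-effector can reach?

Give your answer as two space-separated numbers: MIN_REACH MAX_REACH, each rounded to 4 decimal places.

Answer: 0.0000 32.1000

Derivation:
Link lengths: [11.9, 9.0, 2.3, 8.9]
max_reach = 11.9 + 9 + 2.3 + 8.9 = 32.1
L_max = max([11.9, 9.0, 2.3, 8.9]) = 11.9
S (sum of others) = 32.1 - 11.9 = 20.2
min_reach = max(0, 11.9 - 20.2) = max(0, -8.3) = 0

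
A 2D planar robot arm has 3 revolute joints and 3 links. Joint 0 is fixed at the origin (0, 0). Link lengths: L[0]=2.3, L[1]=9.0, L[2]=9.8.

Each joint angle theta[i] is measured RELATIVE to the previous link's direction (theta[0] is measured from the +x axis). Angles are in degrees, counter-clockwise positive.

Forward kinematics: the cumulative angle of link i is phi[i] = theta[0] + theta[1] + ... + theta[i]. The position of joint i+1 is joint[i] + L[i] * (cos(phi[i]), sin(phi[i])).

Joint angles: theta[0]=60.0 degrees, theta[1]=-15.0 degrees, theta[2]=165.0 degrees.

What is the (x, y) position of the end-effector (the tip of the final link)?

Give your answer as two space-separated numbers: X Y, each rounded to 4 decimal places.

Answer: -0.9731 3.4558

Derivation:
joint[0] = (0.0000, 0.0000)  (base)
link 0: phi[0] = 60 = 60 deg
  cos(60 deg) = 0.5000, sin(60 deg) = 0.8660
  joint[1] = (0.0000, 0.0000) + 2.3 * (0.5000, 0.8660) = (0.0000 + 1.1500, 0.0000 + 1.9919) = (1.1500, 1.9919)
link 1: phi[1] = 60 + -15 = 45 deg
  cos(45 deg) = 0.7071, sin(45 deg) = 0.7071
  joint[2] = (1.1500, 1.9919) + 9 * (0.7071, 0.7071) = (1.1500 + 6.3640, 1.9919 + 6.3640) = (7.5140, 8.3558)
link 2: phi[2] = 60 + -15 + 165 = 210 deg
  cos(210 deg) = -0.8660, sin(210 deg) = -0.5000
  joint[3] = (7.5140, 8.3558) + 9.8 * (-0.8660, -0.5000) = (7.5140 + -8.4870, 8.3558 + -4.9000) = (-0.9731, 3.4558)
End effector: (-0.9731, 3.4558)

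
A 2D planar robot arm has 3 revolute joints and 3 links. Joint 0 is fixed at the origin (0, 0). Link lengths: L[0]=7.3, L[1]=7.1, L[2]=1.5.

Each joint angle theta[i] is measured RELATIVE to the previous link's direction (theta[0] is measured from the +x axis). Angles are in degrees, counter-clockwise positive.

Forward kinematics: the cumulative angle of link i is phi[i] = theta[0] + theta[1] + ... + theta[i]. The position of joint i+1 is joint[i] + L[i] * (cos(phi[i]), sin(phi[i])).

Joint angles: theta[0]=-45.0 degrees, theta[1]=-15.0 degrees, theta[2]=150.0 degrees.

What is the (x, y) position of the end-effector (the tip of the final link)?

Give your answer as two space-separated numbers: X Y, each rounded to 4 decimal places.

joint[0] = (0.0000, 0.0000)  (base)
link 0: phi[0] = -45 = -45 deg
  cos(-45 deg) = 0.7071, sin(-45 deg) = -0.7071
  joint[1] = (0.0000, 0.0000) + 7.3 * (0.7071, -0.7071) = (0.0000 + 5.1619, 0.0000 + -5.1619) = (5.1619, -5.1619)
link 1: phi[1] = -45 + -15 = -60 deg
  cos(-60 deg) = 0.5000, sin(-60 deg) = -0.8660
  joint[2] = (5.1619, -5.1619) + 7.1 * (0.5000, -0.8660) = (5.1619 + 3.5500, -5.1619 + -6.1488) = (8.7119, -11.3107)
link 2: phi[2] = -45 + -15 + 150 = 90 deg
  cos(90 deg) = 0.0000, sin(90 deg) = 1.0000
  joint[3] = (8.7119, -11.3107) + 1.5 * (0.0000, 1.0000) = (8.7119 + 0.0000, -11.3107 + 1.5000) = (8.7119, -9.8107)
End effector: (8.7119, -9.8107)

Answer: 8.7119 -9.8107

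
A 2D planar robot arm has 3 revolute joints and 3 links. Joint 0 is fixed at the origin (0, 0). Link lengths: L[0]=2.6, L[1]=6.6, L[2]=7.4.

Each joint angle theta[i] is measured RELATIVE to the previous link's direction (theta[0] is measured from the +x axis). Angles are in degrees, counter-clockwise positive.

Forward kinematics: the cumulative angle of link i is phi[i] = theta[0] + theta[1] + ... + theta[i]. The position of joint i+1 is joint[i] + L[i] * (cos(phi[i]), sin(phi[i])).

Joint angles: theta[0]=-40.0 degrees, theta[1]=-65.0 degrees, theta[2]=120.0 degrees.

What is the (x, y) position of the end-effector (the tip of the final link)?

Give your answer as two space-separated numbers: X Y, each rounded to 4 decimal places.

Answer: 7.4314 -6.1311

Derivation:
joint[0] = (0.0000, 0.0000)  (base)
link 0: phi[0] = -40 = -40 deg
  cos(-40 deg) = 0.7660, sin(-40 deg) = -0.6428
  joint[1] = (0.0000, 0.0000) + 2.6 * (0.7660, -0.6428) = (0.0000 + 1.9917, 0.0000 + -1.6712) = (1.9917, -1.6712)
link 1: phi[1] = -40 + -65 = -105 deg
  cos(-105 deg) = -0.2588, sin(-105 deg) = -0.9659
  joint[2] = (1.9917, -1.6712) + 6.6 * (-0.2588, -0.9659) = (1.9917 + -1.7082, -1.6712 + -6.3751) = (0.2835, -8.0464)
link 2: phi[2] = -40 + -65 + 120 = 15 deg
  cos(15 deg) = 0.9659, sin(15 deg) = 0.2588
  joint[3] = (0.2835, -8.0464) + 7.4 * (0.9659, 0.2588) = (0.2835 + 7.1479, -8.0464 + 1.9153) = (7.4314, -6.1311)
End effector: (7.4314, -6.1311)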